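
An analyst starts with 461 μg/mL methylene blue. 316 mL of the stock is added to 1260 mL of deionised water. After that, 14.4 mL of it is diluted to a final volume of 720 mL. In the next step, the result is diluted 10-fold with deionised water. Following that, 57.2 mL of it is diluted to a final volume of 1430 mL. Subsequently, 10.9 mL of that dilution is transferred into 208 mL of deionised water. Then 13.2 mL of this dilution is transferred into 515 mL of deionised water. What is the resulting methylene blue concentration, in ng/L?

9.20 ng/L

Overall dilution factor = 4.987 × 50 × 10 × 25 × 20.08 × 40.02 = 5.01 × 10⁷.
461 μg/mL / 5.01 × 10⁷ = 9.20 × 10⁻⁶ μg/mL = 9.20 ng/L.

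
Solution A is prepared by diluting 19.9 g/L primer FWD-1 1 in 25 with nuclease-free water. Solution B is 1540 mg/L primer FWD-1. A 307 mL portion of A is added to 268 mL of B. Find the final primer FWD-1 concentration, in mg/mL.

C_A = 19.9 g/L / 25 = 0.796 g/L.
C_B = 1540 mg/L = 1.54 g/L.
C_mix = (C_A·V_A + C_B·V_B)/(V_A + V_B) = (0.796×307 + 1.54×268) / 575.0 = 1.14 g/L = 1.14 mg/mL.

1.14 mg/mL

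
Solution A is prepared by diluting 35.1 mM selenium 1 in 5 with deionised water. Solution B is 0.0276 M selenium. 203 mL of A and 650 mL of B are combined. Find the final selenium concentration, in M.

0.0227 M

C_A = 35.1 mM / 5 = 7.02 mM.
C_B = 0.0276 M = 27.6 mM.
C_mix = (C_A·V_A + C_B·V_B)/(V_A + V_B) = (7.02×203 + 27.6×650) / 853.0 = 22.7 mM = 0.0227 M.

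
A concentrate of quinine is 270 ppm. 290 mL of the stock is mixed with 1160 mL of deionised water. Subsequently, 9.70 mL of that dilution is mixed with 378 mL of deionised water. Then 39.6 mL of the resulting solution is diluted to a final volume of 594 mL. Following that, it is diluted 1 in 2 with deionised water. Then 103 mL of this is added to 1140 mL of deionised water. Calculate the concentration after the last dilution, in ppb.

3.73 ppb

Overall dilution factor = 5 × 39.97 × 15 × 2 × 12.07 = 7.24 × 10⁴.
270 ppm / 7.24 × 10⁴ = 3.73 × 10⁻³ ppm = 3.73 ppb.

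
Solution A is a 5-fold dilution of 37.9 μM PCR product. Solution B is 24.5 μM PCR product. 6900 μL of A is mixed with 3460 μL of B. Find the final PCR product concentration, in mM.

C_A = 37.9 μM / 5 = 7.58 μM.
C_mix = (C_A·V_A + C_B·V_B)/(V_A + V_B) = (7.58×6900 + 24.5×3460) / 10360 = 13.2 μM = 0.0132 mM.

0.0132 mM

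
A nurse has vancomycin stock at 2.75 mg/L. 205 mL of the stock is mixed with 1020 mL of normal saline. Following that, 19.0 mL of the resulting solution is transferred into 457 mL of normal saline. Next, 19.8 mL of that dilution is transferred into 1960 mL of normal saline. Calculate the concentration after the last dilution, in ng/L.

184 ng/L

Overall dilution factor = 5.976 × 25.05 × 99.99 = 1.50 × 10⁴.
2.75 mg/L / 1.50 × 10⁴ = 1.84 × 10⁻⁴ mg/L = 184 ng/L.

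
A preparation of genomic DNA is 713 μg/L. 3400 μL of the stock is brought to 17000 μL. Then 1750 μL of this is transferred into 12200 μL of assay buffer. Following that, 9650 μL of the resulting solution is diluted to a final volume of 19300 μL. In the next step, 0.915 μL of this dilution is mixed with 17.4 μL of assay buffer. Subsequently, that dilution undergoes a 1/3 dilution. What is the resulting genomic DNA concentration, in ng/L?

Overall dilution factor = 5 × 7.971 × 2 × 20.02 × 3 = 4787.
713 μg/L / 4787 = 0.149 μg/L = 149 ng/L.

149 ng/L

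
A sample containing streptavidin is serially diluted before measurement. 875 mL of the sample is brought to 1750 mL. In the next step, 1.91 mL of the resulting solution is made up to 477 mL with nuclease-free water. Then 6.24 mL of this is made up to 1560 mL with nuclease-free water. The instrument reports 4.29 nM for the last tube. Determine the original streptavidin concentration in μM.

536 μM

Overall dilution factor = 2 × 249.7 × 250 = 1.25 × 10⁵.
Original = 4.29 nM × 1.25 × 10⁵ = 5.36 × 10⁵ nM = 536 μM.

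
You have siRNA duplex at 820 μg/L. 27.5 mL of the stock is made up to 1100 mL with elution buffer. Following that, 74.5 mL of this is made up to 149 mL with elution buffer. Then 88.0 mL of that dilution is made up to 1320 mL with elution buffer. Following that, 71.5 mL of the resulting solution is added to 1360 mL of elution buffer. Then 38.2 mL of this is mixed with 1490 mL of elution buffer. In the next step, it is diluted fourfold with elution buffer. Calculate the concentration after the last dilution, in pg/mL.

Overall dilution factor = 40 × 2 × 15 × 20.02 × 40.01 × 4 = 3.84 × 10⁶.
820 μg/L / 3.84 × 10⁶ = 2.13 × 10⁻⁴ μg/L = 0.213 pg/mL.

0.213 pg/mL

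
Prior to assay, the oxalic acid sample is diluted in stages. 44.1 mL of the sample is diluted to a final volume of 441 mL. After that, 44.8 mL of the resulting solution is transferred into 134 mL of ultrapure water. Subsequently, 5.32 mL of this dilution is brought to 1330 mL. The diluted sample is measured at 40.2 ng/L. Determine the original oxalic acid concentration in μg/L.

Overall dilution factor = 10 × 3.991 × 250 = 9978.
Original = 40.2 ng/L × 9978 = 4.01 × 10⁵ ng/L = 401 μg/L.

401 μg/L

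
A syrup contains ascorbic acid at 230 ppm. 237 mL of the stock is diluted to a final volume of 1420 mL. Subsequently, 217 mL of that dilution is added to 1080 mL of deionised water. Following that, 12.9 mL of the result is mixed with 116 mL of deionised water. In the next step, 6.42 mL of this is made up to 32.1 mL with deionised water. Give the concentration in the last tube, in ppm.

Overall dilution factor = 5.992 × 5.977 × 9.992 × 5 = 1789.
230 ppm / 1789 = 0.129 ppm.

0.129 ppm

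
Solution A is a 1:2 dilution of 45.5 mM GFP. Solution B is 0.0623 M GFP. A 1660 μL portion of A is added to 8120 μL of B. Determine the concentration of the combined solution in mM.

C_A = 45.5 mM / 2 = 22.8 mM.
C_B = 0.0623 M = 62.3 mM.
C_mix = (C_A·V_A + C_B·V_B)/(V_A + V_B) = (22.8×1660 + 62.3×8120) / 9780 = 55.6 mM.

55.6 mM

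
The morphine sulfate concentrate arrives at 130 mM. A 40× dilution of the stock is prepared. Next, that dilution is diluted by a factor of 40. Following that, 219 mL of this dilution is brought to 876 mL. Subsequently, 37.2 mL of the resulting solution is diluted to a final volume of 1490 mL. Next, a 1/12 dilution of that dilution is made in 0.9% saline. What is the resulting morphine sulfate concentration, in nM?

Overall dilution factor = 40 × 40 × 4 × 40.05 × 12 = 3.08 × 10⁶.
130 mM / 3.08 × 10⁶ = 4.23 × 10⁻⁵ mM = 42.3 nM.

42.3 nM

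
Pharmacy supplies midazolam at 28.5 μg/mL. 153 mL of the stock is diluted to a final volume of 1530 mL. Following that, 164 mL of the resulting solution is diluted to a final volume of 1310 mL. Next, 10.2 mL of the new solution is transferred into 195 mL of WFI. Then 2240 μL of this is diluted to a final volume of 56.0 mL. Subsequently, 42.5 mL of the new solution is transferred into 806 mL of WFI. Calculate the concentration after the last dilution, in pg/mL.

35.5 pg/mL

Overall dilution factor = 10 × 7.988 × 20.12 × 25 × 19.96 = 8.02 × 10⁵.
28.5 μg/mL / 8.02 × 10⁵ = 3.55 × 10⁻⁵ μg/mL = 35.5 pg/mL.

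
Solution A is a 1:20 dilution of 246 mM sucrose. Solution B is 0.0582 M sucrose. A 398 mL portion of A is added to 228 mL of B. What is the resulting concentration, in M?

C_A = 246 mM / 20 = 12.3 mM.
C_B = 0.0582 M = 58.2 mM.
C_mix = (C_A·V_A + C_B·V_B)/(V_A + V_B) = (12.3×398 + 58.2×228) / 626.0 = 29.0 mM = 0.0290 M.

0.0290 M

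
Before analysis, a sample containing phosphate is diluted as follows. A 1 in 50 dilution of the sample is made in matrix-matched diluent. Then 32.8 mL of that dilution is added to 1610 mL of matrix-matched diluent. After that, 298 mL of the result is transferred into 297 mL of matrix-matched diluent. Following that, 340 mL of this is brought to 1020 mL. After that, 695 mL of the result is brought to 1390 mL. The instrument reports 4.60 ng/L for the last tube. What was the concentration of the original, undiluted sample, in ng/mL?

138 ng/mL

Overall dilution factor = 50 × 50.09 × 1.997 × 3 × 2 = 3.00 × 10⁴.
Original = 4.60 ng/L × 3.00 × 10⁴ = 1.38 × 10⁵ ng/L = 138 ng/mL.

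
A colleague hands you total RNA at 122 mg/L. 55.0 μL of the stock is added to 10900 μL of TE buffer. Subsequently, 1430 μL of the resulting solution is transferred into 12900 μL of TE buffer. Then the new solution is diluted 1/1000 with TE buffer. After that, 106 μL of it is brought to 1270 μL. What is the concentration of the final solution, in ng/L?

Overall dilution factor = 199.2 × 10.02 × 1000 × 11.98 = 2.39 × 10⁷.
122 mg/L / 2.39 × 10⁷ = 5.10 × 10⁻⁶ mg/L = 5.10 ng/L.

5.10 ng/L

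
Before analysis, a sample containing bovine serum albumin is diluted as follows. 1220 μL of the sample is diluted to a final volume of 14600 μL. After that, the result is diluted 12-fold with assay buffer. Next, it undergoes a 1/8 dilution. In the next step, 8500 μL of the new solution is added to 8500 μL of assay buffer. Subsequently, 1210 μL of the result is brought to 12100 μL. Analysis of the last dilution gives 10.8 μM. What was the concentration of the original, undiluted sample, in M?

0.248 M

Overall dilution factor = 11.97 × 12 × 8 × 2 × 10 = 2.30 × 10⁴.
Original = 10.8 μM × 2.30 × 10⁴ = 2.48 × 10⁵ μM = 0.248 M.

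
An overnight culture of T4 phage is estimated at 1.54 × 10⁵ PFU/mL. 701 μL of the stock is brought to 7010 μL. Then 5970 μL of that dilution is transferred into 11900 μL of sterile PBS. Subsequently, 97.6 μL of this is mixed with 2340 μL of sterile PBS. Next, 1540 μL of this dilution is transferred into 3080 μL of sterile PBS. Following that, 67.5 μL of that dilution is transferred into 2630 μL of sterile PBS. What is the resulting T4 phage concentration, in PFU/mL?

Overall dilution factor = 10 × 2.993 × 24.98 × 3 × 39.96 = 8.96 × 10⁴.
1.54 × 10⁵ PFU/mL / 8.96 × 10⁴ = 1.72 PFU/mL.

1.72 PFU/mL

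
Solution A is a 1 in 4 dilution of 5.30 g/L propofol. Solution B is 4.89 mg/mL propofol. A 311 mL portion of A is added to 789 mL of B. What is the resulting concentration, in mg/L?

C_A = 5.30 g/L / 4 = 1.32 g/L.
C_B = 4.89 mg/mL = 4.89 g/L.
C_mix = (C_A·V_A + C_B·V_B)/(V_A + V_B) = (1.32×311 + 4.89×789) / 1100 = 3.88 g/L = 3880 mg/L.

3880 mg/L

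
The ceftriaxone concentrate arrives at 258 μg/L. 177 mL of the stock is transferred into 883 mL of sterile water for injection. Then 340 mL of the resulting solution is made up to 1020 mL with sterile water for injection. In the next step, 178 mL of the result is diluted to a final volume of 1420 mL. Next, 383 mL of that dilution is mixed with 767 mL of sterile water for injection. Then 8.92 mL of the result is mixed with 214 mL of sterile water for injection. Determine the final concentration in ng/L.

24.0 ng/L

Overall dilution factor = 5.989 × 3 × 7.978 × 3.003 × 24.99 = 1.08 × 10⁴.
258 μg/L / 1.08 × 10⁴ = 0.0240 μg/L = 24.0 ng/L.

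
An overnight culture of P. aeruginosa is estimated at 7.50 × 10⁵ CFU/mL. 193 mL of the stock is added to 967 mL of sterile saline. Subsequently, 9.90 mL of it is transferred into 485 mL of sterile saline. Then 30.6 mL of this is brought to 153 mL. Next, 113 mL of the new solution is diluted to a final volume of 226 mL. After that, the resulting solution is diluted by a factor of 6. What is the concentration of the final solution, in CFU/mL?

41.6 CFU/mL

Overall dilution factor = 6.010 × 49.99 × 5 × 2 × 6 = 1.80 × 10⁴.
7.50 × 10⁵ CFU/mL / 1.80 × 10⁴ = 41.6 CFU/mL.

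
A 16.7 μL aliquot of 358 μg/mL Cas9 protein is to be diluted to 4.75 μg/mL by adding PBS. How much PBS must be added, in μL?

1240 μL

V₂ = C₁V₁/C₂ = 358 × 16.7 / 4.75 = 1259 μL.
Diluent to add = V₂ − V₁ = 1259 − 16.7 = 1240 μL.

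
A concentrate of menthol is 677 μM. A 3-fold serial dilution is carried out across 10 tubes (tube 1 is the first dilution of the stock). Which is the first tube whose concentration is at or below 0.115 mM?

tube 2

Tube n has concentration 677 μM / 3ⁿ.
Need 3ⁿ ≥ 677 μM / 0.115 mM = 5.89, so n ≥ 1.61.
First such tube: n = 2.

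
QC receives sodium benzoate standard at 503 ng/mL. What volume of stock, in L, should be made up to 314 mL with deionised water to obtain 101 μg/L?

0.0630 L

101 μg/L = 101 ng/mL.
V₁ = C₂V₂/C₁ = 101 × 314 / 503 = 63.0 mL = 0.0630 L.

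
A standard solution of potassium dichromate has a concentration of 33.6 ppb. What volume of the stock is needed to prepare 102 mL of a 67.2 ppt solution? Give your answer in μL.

67.2 ppt = 0.0672 ppb.
V₁ = C₂V₂/C₁ = 0.0672 × 102 / 33.6 = 0.204 mL = 204 μL.

204 μL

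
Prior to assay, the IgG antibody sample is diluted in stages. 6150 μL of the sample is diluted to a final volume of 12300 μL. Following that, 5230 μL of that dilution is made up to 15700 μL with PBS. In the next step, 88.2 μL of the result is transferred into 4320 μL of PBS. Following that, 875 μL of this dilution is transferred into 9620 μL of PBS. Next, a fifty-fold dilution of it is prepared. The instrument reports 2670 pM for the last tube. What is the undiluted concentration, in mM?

Overall dilution factor = 2 × 3.002 × 49.98 × 11.99 × 50 = 1.80 × 10⁵.
Original = 2670 pM × 1.80 × 10⁵ = 4.80 × 10⁸ pM = 0.480 mM.

0.480 mM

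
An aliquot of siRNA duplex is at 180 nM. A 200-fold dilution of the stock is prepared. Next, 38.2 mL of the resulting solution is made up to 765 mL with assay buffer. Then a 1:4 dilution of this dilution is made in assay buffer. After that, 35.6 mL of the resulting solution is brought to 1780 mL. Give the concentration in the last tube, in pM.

0.225 pM

Overall dilution factor = 200 × 20.03 × 4 × 50 = 8.01 × 10⁵.
180 nM / 8.01 × 10⁵ = 2.25 × 10⁻⁴ nM = 0.225 pM.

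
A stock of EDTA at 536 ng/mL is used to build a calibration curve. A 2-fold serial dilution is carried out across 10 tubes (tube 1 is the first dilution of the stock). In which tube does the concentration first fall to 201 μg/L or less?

tube 2

Tube n has concentration 536 ng/mL / 2ⁿ.
Need 2ⁿ ≥ 536 ng/mL / 201 μg/L = 2.67, so n ≥ 1.42.
First such tube: n = 2.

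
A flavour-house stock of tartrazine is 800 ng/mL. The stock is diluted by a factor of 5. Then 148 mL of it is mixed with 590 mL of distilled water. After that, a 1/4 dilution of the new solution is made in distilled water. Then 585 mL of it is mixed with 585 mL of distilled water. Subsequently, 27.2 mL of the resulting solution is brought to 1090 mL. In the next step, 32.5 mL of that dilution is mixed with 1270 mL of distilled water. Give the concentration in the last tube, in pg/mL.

2.50 pg/mL

Overall dilution factor = 5 × 4.986 × 4 × 2 × 40.07 × 40.08 = 3.20 × 10⁵.
800 ng/mL / 3.20 × 10⁵ = 2.50 × 10⁻³ ng/mL = 2.50 pg/mL.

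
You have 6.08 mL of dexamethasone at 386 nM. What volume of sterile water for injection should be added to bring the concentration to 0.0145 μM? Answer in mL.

0.0145 μM = 14.5 nM.
V₂ = C₁V₁/C₂ = 386 × 6.08 / 14.5 = 162 mL.
Diluent to add = V₂ − V₁ = 162 − 6.08 = 156 mL.

156 mL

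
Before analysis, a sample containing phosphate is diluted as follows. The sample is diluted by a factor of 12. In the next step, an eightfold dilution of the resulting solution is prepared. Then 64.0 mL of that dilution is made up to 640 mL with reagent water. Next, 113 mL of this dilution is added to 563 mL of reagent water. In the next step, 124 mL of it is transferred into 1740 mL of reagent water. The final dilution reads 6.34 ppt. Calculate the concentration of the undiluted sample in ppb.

547 ppb

Overall dilution factor = 12 × 8 × 10 × 5.982 × 15.03 = 8.63 × 10⁴.
Original = 6.34 ppt × 8.63 × 10⁴ = 5.47 × 10⁵ ppt = 547 ppb.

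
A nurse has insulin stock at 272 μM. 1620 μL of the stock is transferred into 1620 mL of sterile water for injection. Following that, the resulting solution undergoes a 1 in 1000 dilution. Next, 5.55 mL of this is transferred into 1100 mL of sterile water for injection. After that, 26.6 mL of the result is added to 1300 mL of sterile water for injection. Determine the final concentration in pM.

0.0274 pM

Overall dilution factor = 1001 × 1000 × 199.2 × 49.87 = 9.94 × 10⁹.
272 μM / 9.94 × 10⁹ = 2.74 × 10⁻⁸ μM = 0.0274 pM.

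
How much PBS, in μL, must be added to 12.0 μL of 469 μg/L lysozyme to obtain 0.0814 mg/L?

0.0814 mg/L = 81.4 μg/L.
V₂ = C₁V₁/C₂ = 469 × 12.0 / 81.4 = 69.1 μL.
Diluent to add = V₂ − V₁ = 69.1 − 12.0 = 57.1 μL.

57.1 μL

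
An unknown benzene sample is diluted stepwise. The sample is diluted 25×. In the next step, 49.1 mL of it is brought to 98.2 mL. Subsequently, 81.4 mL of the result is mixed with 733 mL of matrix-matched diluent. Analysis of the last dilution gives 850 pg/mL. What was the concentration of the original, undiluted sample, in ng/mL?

425 ng/mL

Overall dilution factor = 25 × 2 × 10.00 = 500.
Original = 850 pg/mL × 500 = 4.25 × 10⁵ pg/mL = 425 ng/mL.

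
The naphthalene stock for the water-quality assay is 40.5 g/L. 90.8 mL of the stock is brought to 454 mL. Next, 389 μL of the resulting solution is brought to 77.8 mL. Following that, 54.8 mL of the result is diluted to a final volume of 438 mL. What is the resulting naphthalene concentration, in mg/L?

5.07 mg/L

Overall dilution factor = 5 × 200 × 7.993 = 7993.
40.5 g/L / 7993 = 5.07 × 10⁻³ g/L = 5.07 mg/L.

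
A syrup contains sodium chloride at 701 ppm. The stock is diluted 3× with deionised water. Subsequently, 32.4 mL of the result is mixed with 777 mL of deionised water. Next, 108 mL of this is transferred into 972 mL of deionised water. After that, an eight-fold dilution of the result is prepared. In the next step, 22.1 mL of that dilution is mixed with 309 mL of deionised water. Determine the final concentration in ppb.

7.80 ppb

Overall dilution factor = 3 × 24.98 × 10 × 8 × 14.98 = 8.98 × 10⁴.
701 ppm / 8.98 × 10⁴ = 7.80 × 10⁻³ ppm = 7.80 ppb.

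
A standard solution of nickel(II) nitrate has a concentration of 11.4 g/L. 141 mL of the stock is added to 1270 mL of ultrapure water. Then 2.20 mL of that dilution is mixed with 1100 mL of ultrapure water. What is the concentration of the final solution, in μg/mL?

2.27 μg/mL

Overall dilution factor = 10.01 × 501 = 5014.
11.4 g/L / 5014 = 2.27 × 10⁻³ g/L = 2.27 μg/mL.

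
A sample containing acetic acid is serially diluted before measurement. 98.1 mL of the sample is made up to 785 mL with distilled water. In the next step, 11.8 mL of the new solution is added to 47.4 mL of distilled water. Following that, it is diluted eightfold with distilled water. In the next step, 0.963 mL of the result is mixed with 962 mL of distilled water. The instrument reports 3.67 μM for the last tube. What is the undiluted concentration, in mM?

1180 mM

Overall dilution factor = 8.002 × 5.017 × 8 × 1000.0 = 3.21 × 10⁵.
Original = 3.67 μM × 3.21 × 10⁵ = 1.18 × 10⁶ μM = 1180 mM.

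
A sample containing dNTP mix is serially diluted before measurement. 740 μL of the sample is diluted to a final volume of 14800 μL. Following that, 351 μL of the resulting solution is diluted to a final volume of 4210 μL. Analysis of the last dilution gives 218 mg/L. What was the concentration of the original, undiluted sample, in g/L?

Overall dilution factor = 20 × 11.99 = 240.
Original = 218 mg/L × 240 = 5.23 × 10⁴ mg/L = 52.3 g/L.

52.3 g/L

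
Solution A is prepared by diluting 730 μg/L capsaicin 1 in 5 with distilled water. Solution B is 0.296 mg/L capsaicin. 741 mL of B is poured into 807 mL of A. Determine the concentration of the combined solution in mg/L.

C_A = 730 μg/L / 5 = 146 μg/L.
C_B = 0.296 mg/L = 296 μg/L.
C_mix = (C_A·V_A + C_B·V_B)/(V_A + V_B) = (146×807 + 296×741) / 1548 = 218 μg/L = 0.218 mg/L.

0.218 mg/L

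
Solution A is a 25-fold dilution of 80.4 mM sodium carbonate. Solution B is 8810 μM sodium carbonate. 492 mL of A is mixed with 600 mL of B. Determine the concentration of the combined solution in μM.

C_A = 80.4 mM / 25 = 3.22 mM.
C_B = 8810 μM = 8.81 mM.
C_mix = (C_A·V_A + C_B·V_B)/(V_A + V_B) = (3.22×492 + 8.81×600) / 1092 = 6.29 mM = 6290 μM.

6290 μM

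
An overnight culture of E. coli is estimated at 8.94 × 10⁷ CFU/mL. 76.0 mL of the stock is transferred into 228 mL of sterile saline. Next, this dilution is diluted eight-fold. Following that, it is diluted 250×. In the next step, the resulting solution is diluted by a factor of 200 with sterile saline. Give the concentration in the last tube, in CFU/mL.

Overall dilution factor = 4 × 8 × 250 × 200 = 1.60 × 10⁶.
8.94 × 10⁷ CFU/mL / 1.60 × 10⁶ = 55.9 CFU/mL.

55.9 CFU/mL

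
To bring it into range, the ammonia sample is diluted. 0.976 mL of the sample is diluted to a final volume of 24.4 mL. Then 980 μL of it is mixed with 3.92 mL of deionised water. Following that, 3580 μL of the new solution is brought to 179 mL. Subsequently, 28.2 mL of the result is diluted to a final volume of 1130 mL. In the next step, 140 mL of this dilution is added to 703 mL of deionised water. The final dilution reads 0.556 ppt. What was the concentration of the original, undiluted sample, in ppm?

0.838 ppm

Overall dilution factor = 25 × 5 × 50 × 40.07 × 6.021 = 1.51 × 10⁶.
Original = 0.556 ppt × 1.51 × 10⁶ = 8.38 × 10⁵ ppt = 0.838 ppm.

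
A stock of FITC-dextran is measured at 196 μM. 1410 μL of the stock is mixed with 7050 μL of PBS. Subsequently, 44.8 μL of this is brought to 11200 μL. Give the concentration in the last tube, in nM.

131 nM

Overall dilution factor = 6 × 250 = 1500.
196 μM / 1500 = 0.131 μM = 131 nM.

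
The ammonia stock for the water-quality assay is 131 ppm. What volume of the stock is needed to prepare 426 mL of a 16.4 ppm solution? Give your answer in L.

0.0533 L

V₁ = C₂V₂/C₁ = 16.4 × 426 / 131 = 53.3 mL = 0.0533 L.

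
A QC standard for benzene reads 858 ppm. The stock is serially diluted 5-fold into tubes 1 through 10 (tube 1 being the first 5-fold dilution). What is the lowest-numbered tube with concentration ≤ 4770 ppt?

Tube n has concentration 858 ppm / 5ⁿ.
Need 5ⁿ ≥ 858 ppm / 4770 ppt = 1.80 × 10⁵, so n ≥ 7.52.
First such tube: n = 8.

tube 8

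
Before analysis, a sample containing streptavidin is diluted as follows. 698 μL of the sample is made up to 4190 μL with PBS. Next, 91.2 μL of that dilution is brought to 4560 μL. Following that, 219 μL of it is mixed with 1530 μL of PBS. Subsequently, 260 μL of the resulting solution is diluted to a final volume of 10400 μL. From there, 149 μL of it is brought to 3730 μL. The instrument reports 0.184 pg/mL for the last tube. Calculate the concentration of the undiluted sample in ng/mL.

Overall dilution factor = 6.003 × 50 × 7.986 × 40 × 25.03 = 2.40 × 10⁶.
Original = 0.184 pg/mL × 2.40 × 10⁶ = 4.42 × 10⁵ pg/mL = 442 ng/mL.

442 ng/mL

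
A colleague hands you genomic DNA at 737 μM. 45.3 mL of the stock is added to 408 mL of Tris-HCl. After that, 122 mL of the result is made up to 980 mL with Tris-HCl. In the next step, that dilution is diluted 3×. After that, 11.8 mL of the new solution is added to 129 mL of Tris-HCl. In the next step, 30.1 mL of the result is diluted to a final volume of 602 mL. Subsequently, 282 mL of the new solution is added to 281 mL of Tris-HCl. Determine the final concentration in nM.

Overall dilution factor = 10.01 × 8.033 × 3 × 11.93 × 20 × 1.996 = 1.15 × 10⁵.
737 μM / 1.15 × 10⁵ = 6.41 × 10⁻³ μM = 6.41 nM.

6.41 nM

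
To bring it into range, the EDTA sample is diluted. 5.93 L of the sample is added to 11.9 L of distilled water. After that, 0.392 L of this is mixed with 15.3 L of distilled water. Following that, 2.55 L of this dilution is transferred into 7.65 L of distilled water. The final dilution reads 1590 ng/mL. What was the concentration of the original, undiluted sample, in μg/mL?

766 μg/mL

Overall dilution factor = 3.007 × 40.03 × 4 = 481.
Original = 1590 ng/mL × 481 = 7.66 × 10⁵ ng/mL = 766 μg/mL.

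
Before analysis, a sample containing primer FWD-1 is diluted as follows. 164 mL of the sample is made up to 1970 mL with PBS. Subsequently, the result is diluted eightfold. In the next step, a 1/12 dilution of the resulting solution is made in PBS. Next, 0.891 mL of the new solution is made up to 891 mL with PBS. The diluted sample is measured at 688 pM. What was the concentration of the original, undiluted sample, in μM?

793 μM

Overall dilution factor = 12.01 × 8 × 12 × 1000 = 1.15 × 10⁶.
Original = 688 pM × 1.15 × 10⁶ = 7.93 × 10⁸ pM = 793 μM.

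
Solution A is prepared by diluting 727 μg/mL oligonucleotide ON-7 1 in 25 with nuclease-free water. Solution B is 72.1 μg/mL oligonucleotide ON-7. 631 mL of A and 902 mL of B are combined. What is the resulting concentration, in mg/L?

54.4 mg/L

C_A = 727 μg/mL / 25 = 29.1 μg/mL.
C_mix = (C_A·V_A + C_B·V_B)/(V_A + V_B) = (29.1×631 + 72.1×902) / 1533 = 54.4 μg/mL = 54.4 mg/L.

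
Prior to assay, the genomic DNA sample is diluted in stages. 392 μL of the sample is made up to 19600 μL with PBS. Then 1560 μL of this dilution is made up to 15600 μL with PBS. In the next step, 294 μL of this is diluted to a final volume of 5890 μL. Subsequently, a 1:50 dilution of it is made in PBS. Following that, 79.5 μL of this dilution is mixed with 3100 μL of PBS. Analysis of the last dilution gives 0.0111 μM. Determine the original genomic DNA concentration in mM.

222 mM

Overall dilution factor = 50 × 10 × 20.03 × 50 × 39.99 = 2.00 × 10⁷.
Original = 0.0111 μM × 2.00 × 10⁷ = 2.22 × 10⁵ μM = 222 mM.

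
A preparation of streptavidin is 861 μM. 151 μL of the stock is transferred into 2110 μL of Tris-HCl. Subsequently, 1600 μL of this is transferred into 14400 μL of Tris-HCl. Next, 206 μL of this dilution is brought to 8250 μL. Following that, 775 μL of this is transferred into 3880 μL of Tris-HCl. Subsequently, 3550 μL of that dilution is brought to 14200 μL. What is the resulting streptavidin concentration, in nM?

5.98 nM

Overall dilution factor = 14.97 × 10 × 40.05 × 6.006 × 4 = 1.44 × 10⁵.
861 μM / 1.44 × 10⁵ = 5.98 × 10⁻³ μM = 5.98 nM.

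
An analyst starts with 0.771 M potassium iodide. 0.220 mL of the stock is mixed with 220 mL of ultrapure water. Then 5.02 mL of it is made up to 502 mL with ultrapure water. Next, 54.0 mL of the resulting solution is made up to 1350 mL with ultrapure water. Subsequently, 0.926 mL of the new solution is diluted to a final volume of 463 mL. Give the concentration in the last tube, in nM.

Overall dilution factor = 1001 × 100 × 25 × 500 = 1.25 × 10⁹.
0.771 M / 1.25 × 10⁹ = 6.16 × 10⁻¹⁰ M = 0.616 nM.

0.616 nM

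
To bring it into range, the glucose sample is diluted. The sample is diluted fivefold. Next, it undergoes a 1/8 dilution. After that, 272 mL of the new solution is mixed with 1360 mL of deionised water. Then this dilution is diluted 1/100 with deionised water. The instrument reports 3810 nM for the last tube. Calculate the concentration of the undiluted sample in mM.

91.4 mM

Overall dilution factor = 5 × 8 × 6 × 100 = 2.40 × 10⁴.
Original = 3810 nM × 2.40 × 10⁴ = 9.14 × 10⁷ nM = 91.4 mM.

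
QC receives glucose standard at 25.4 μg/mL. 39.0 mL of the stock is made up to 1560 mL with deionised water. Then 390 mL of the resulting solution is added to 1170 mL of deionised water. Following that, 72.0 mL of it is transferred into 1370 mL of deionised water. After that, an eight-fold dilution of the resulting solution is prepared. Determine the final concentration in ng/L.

Overall dilution factor = 40 × 4 × 20.03 × 8 = 2.56 × 10⁴.
25.4 μg/mL / 2.56 × 10⁴ = 9.91 × 10⁻⁴ μg/mL = 991 ng/L.

991 ng/L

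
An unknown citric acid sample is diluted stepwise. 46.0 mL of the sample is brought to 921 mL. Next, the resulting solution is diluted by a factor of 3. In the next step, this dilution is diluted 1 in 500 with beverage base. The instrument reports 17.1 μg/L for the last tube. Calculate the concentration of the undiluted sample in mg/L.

514 mg/L

Overall dilution factor = 20.02 × 3 × 500 = 3.00 × 10⁴.
Original = 17.1 μg/L × 3.00 × 10⁴ = 5.14 × 10⁵ μg/L = 514 mg/L.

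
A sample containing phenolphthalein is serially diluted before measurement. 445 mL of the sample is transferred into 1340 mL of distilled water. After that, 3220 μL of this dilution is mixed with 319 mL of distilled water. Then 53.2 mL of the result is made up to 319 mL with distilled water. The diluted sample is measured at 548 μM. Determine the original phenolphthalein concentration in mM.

Overall dilution factor = 4.011 × 100.1 × 5.996 = 2407.
Original = 548 μM × 2407 = 1.32 × 10⁶ μM = 1320 mM.

1320 mM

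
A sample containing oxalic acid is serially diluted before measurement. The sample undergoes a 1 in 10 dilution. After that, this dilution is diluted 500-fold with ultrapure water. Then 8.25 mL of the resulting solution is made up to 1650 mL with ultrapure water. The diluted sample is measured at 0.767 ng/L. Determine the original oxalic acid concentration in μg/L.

Overall dilution factor = 10 × 500 × 200 = 1.00 × 10⁶.
Original = 0.767 ng/L × 1.00 × 10⁶ = 7.67 × 10⁵ ng/L = 767 μg/L.

767 μg/L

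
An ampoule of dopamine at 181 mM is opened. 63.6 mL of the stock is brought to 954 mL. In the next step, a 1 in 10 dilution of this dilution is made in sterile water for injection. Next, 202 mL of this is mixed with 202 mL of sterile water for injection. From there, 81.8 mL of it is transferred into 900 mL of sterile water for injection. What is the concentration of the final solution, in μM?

Overall dilution factor = 15 × 10 × 2 × 12.00 = 3601.
181 mM / 3601 = 0.0503 mM = 50.3 μM.

50.3 μM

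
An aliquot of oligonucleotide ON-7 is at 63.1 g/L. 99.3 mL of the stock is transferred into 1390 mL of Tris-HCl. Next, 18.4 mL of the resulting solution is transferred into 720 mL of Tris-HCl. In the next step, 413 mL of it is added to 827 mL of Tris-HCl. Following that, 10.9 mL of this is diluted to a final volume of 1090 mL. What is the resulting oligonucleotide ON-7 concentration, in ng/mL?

Overall dilution factor = 15.00 × 40.13 × 3.002 × 100 = 1.81 × 10⁵.
63.1 g/L / 1.81 × 10⁵ = 3.49 × 10⁻⁴ g/L = 349 ng/mL.

349 ng/mL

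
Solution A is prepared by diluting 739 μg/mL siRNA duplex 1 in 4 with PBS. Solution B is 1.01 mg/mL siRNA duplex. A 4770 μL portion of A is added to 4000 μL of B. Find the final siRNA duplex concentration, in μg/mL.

561 μg/mL

C_A = 739 μg/mL / 4 = 185 μg/mL.
C_B = 1.01 mg/mL = 1010 μg/mL.
C_mix = (C_A·V_A + C_B·V_B)/(V_A + V_B) = (185×4770 + 1010×4000) / 8770 = 561 μg/mL.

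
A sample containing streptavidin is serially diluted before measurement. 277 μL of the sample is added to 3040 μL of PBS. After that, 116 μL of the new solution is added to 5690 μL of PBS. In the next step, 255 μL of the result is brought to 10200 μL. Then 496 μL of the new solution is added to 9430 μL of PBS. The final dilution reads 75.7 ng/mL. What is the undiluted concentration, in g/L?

36.3 g/L

Overall dilution factor = 11.97 × 50.05 × 40 × 20.01 = 4.80 × 10⁵.
Original = 75.7 ng/mL × 4.80 × 10⁵ = 3.63 × 10⁷ ng/mL = 36.3 g/L.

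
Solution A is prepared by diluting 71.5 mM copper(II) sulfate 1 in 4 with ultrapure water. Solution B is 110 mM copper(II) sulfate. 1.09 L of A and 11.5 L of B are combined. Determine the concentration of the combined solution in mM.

C_A = 71.5 mM / 4 = 17.9 mM.
C_mix = (C_A·V_A + C_B·V_B)/(V_A + V_B) = (17.9×1.09 + 110×11.5) / 12.59 = 102 mM.

102 mM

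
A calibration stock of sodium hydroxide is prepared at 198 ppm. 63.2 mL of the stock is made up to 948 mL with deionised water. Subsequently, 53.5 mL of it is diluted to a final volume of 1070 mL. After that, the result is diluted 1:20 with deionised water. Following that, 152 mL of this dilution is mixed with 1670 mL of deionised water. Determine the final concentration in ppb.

2.75 ppb

Overall dilution factor = 15 × 20 × 20 × 11.99 = 7.19 × 10⁴.
198 ppm / 7.19 × 10⁴ = 2.75 × 10⁻³ ppm = 2.75 ppb.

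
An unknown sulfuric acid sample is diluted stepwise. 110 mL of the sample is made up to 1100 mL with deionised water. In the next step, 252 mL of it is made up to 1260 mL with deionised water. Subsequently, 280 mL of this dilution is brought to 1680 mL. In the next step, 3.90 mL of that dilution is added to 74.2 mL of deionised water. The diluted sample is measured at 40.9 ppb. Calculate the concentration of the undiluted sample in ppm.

Overall dilution factor = 10 × 5 × 6 × 20.03 = 6008.
Original = 40.9 ppb × 6008 = 2.46 × 10⁵ ppb = 246 ppm.

246 ppm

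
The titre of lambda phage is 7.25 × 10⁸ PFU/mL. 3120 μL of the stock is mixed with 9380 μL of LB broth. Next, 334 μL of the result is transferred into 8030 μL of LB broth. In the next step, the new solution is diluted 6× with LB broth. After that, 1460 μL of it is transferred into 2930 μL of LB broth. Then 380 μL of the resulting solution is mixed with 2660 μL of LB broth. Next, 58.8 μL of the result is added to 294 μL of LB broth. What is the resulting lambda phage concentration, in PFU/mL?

8340 PFU/mL

Overall dilution factor = 4.006 × 25.04 × 6 × 3.007 × 8 × 6 = 8.69 × 10⁴.
7.25 × 10⁸ PFU/mL / 8.69 × 10⁴ = 8340 PFU/mL.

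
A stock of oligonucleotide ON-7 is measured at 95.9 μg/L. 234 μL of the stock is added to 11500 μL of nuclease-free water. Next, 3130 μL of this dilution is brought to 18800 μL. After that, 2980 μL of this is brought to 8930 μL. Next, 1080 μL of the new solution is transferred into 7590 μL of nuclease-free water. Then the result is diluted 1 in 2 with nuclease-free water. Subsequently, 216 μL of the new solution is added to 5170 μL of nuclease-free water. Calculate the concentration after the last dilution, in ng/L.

Overall dilution factor = 50.15 × 6.006 × 2.997 × 8.028 × 2 × 24.94 = 3.61 × 10⁵.
95.9 μg/L / 3.61 × 10⁵ = 2.65 × 10⁻⁴ μg/L = 0.265 ng/L.

0.265 ng/L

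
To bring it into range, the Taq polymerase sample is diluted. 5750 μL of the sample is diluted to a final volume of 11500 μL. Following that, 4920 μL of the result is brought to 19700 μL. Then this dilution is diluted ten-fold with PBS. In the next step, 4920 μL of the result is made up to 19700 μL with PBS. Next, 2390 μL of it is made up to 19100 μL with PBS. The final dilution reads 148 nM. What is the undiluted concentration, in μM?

379 μM

Overall dilution factor = 2 × 4.004 × 10 × 4.004 × 7.992 = 2563.
Original = 148 nM × 2563 = 3.79 × 10⁵ nM = 379 μM.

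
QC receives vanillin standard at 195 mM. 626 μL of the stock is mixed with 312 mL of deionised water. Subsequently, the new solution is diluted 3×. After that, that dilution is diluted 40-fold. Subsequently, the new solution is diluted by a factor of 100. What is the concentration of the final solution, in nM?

32.5 nM

Overall dilution factor = 499.4 × 3 × 40 × 100 = 5.99 × 10⁶.
195 mM / 5.99 × 10⁶ = 3.25 × 10⁻⁵ mM = 32.5 nM.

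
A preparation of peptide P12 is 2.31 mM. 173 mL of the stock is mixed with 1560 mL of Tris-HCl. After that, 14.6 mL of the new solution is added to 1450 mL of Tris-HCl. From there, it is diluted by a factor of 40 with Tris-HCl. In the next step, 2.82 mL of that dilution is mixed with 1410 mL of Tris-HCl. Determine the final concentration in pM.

115 pM

Overall dilution factor = 10.02 × 100.3 × 40 × 501 = 2.01 × 10⁷.
2.31 mM / 2.01 × 10⁷ = 1.15 × 10⁻⁷ mM = 115 pM.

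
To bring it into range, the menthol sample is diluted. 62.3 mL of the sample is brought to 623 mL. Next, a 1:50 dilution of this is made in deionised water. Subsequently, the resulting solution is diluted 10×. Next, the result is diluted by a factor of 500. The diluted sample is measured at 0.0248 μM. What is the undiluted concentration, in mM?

62.0 mM

Overall dilution factor = 10 × 50 × 10 × 500 = 2.50 × 10⁶.
Original = 0.0248 μM × 2.50 × 10⁶ = 6.20 × 10⁴ μM = 62.0 mM.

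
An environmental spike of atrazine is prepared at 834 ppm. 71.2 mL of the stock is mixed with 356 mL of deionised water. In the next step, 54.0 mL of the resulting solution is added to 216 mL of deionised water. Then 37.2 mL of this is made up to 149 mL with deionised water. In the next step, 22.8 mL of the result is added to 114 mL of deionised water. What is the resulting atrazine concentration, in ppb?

Overall dilution factor = 6 × 5 × 4.005 × 6 = 721.
834 ppm / 721 = 1.16 ppm = 1160 ppb.

1160 ppb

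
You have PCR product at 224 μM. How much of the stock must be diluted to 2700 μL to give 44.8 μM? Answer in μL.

V₁ = C₂V₂/C₁ = 44.8 × 2700 / 224 = 540 μL.

540 μL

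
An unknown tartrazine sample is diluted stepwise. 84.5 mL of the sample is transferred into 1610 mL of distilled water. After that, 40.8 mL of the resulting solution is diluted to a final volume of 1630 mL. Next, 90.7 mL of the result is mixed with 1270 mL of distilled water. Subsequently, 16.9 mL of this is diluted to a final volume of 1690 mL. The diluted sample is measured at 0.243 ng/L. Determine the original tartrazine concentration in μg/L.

Overall dilution factor = 20.05 × 39.95 × 15.00 × 100 = 1.20 × 10⁶.
Original = 0.243 ng/L × 1.20 × 10⁶ = 2.92 × 10⁵ ng/L = 292 μg/L.

292 μg/L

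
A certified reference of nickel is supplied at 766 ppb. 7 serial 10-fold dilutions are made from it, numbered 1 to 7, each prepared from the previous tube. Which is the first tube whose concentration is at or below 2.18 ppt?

tube 6

Tube n has concentration 766 ppb / 10ⁿ.
Need 10ⁿ ≥ 766 ppb / 2.18 ppt = 3.51 × 10⁵, so n ≥ 5.55.
First such tube: n = 6.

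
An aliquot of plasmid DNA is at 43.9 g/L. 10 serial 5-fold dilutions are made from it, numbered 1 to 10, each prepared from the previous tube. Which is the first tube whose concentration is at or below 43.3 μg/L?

Tube n has concentration 43.9 g/L / 5ⁿ.
Need 5ⁿ ≥ 43.9 g/L / 43.3 μg/L = 1.01 × 10⁶, so n ≥ 8.59.
First such tube: n = 9.

tube 9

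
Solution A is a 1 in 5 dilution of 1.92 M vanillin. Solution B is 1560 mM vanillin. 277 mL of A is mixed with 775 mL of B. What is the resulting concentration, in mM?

1250 mM

C_A = 1.92 M / 5 = 0.384 M.
C_B = 1560 mM = 1.56 M.
C_mix = (C_A·V_A + C_B·V_B)/(V_A + V_B) = (0.384×277 + 1.56×775) / 1052 = 1.25 M = 1250 mM.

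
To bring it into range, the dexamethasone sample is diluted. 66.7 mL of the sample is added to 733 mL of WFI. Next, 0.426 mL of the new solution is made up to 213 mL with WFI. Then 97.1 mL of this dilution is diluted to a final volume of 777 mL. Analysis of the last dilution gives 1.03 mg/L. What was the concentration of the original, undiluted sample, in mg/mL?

Overall dilution factor = 11.99 × 500 × 8.002 = 4.80 × 10⁴.
Original = 1.03 mg/L × 4.80 × 10⁴ = 4.94 × 10⁴ mg/L = 49.4 mg/mL.

49.4 mg/mL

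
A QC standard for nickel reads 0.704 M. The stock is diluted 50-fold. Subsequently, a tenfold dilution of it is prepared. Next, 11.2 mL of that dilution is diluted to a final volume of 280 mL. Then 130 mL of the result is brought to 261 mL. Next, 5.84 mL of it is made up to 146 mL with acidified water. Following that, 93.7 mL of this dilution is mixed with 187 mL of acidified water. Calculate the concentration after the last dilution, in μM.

0.375 μM

Overall dilution factor = 50 × 10 × 25 × 2.008 × 25 × 2.996 = 1.88 × 10⁶.
0.704 M / 1.88 × 10⁶ = 3.75 × 10⁻⁷ M = 0.375 μM.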